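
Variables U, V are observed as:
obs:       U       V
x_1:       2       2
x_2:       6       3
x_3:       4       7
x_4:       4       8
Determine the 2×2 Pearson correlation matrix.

Step 1 — column means:
  mean(U) = (2 + 6 + 4 + 4) / 4 = 16/4 = 4
  mean(V) = (2 + 3 + 7 + 8) / 4 = 20/4 = 5

Step 2 — sample variances and covariances s[i,j] = (1/(n-1)) · Σ_k (x_{k,i} - mean_i) · (x_{k,j} - mean_j), with n-1 = 3:
  s[U,U] = ((-2)·(-2) + (2)·(2) + (0)·(0) + (0)·(0)) / 3 = 8/3 = 2.6667
  s[U,V] = ((-2)·(-3) + (2)·(-2) + (0)·(2) + (0)·(3)) / 3 = 2/3 = 0.6667
  s[V,V] = ((-3)·(-3) + (-2)·(-2) + (2)·(2) + (3)·(3)) / 3 = 26/3 = 8.6667
  Sample standard deviations s_i = √(s[i,i]):
  s(U) = √(2.6667) = 1.633
  s(V) = √(8.6667) = 2.9439

Step 3 — r_{ij} = s_{ij} / (s_i · s_j):
  r[U,U] = 1 (diagonal).
  r[U,V] = 0.6667 / (1.633 · 2.9439) = 0.6667 / 4.8074 = 0.1387
  r[V,V] = 1 (diagonal).

R is symmetric with unit diagonal. Assembling:

R = [[1, 0.1387],
 [0.1387, 1]]


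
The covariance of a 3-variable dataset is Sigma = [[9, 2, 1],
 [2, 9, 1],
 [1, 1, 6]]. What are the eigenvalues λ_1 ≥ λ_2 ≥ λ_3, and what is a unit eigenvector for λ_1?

Step 1 — characteristic polynomial p(λ) = det(λI - Sigma) = λ³ - tr·λ² + c_1·λ - det, where tr = trace, c_1 = sum of the principal 2×2 minors, det = det(Sigma):
  tr = 9 + 9 + 6 = 24,
  c_1 = (9·9 - (2)²) + (9·6 - (1)²) + (9·6 - (1)²) = 77 + 53 + 53 = 183,
  det = 9·(9·6 - (1)²) - (2)·((2)·6 - (1)·(1)) + (1)·((2)·(1) - 9·(1)) = 9·(53) - (2)·(11) + (1)·(-7) = 448.
  So p(λ) = λ³ - 24λ² + 183λ - 448.
Step 2 — look for an integer root (rational root theorem: any rational root is an integer divisor of 448). Testing λ = 7:
  p(7) = 343 - 1176 + 1281 - 448 = 0  ✓
  Dividing out (λ - 7): p(λ) = (λ - 7)(λ² - 17λ + 64).
Step 3 — remaining eigenvalues from the quadratic λ² - 17λ + 64 = 0:
  Δ = 17² - 4·64 = 289 - 256 = 33,  λ = (17 ± √33)/2 = (17 ± 5.7446)/2 ≈ 11.3723 or 5.6277.
  Sorted: λ_1 = 11.3723,  λ_2 = 7,  λ_3 = 5.6277  (check: sum = 24 = tr ✓).

Step 4 — unit eigenvector for λ_1 ≈ 11.3723: v spans the null space of (Sigma - λ_1 I), whose rows are
  r_1 = (-2.3723, 2, 1),  r_2 = (2, -2.3723, 1),  r_3 = (1, 1, -5.3723).
  v is orthogonal to every row, so take v ∝ r_1 × r_2 = ((2)·(1) - (1)·(-2.3723), (1)·(2) - (-2.3723)·(1), (-2.3723)·(-2.3723) - (2)·(2)) ≈ (4.3723, 4.3723, 1.6277).
  Let u = (4.3723, 4.3723, 1.6277).
  ||u|| = √((4.3723)² + (4.3723)² + (1.6277)²) = √(40.8832) ≈ 6.394,  v_1 = u/||u|| ≈ (0.6838, 0.6838, 0.2546) (||v_1|| = 1).

λ_1 = 11.3723,  λ_2 = 7,  λ_3 = 5.6277;  v_1 ≈ (0.6838, 0.6838, 0.2546)


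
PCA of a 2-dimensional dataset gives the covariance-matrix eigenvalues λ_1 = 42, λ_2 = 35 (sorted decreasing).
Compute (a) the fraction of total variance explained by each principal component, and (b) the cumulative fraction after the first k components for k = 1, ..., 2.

Step 1 — total variance = trace(Sigma) = Σ λ_i = 42 + 35 = 77.

Step 2 — fraction explained by component i = λ_i / Σ λ:
  PC1: 42/77 = 0.5455
  PC2: 35/77 = 0.4545

Step 3 — cumulative fraction after k components = (λ_1 + ... + λ_k) / Σ λ:
  k = 1: 42/77 = 0.5455
  k = 2: (42 + 35)/77 = 77/77 = 1

Summary (fraction, with percent):

explained: PC1 0.5455 (54.55%), PC2 0.4545 (45.45%);  cumulative: 0.5455, 1


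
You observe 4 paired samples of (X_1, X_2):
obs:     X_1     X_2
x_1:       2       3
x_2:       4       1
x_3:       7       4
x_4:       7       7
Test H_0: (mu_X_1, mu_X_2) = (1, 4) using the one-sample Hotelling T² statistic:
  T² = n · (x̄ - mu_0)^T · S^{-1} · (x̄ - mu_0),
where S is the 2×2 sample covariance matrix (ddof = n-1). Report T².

Step 1 — sample mean vector:
  mean(X_1) = (2 + 4 + 7 + 7) / 4 = 20/4 = 5
  mean(X_2) = (3 + 1 + 4 + 7) / 4 = 15/4 = 3.75
  x̄ = (5, 3.75),  deviation x̄ - mu_0 = (5, 3.75) - (1, 4) = (4, -0.25).

Step 2 — sample covariance matrix, S[i,j] = (1/(n-1)) · Σ_k (x_{k,i} - mean_i) · (x_{k,j} - mean_j), divisor n-1 = 3:
  S[X_1,X_1] = ((-3)·(-3) + (-1)·(-1) + (2)·(2) + (2)·(2)) / 3 = 18/3 = 6
  S[X_1,X_2] = ((-3)·(-0.75) + (-1)·(-2.75) + (2)·(0.25) + (2)·(3.25)) / 3 = 12/3 = 4
  S[X_2,X_2] = ((-0.75)·(-0.75) + (-2.75)·(-2.75) + (0.25)·(0.25) + (3.25)·(3.25)) / 3 = 18.75/3 = 6.25
  S = [[6, 4],
 [4, 6.25]].

Step 3 — invert S. det(S) = 6·6.25 - (4)² = 21.5.
  S^{-1} = (1/det) · [[d, -b], [-b, a]] = [[0.2907, -0.186],
 [-0.186, 0.2791]].

Step 4 — quadratic form (x̄ - mu_0)^T · S^{-1} · (x̄ - mu_0):
  S^{-1} · (x̄ - mu_0) = (1.2093, -0.814),
  (x̄ - mu_0)^T · [...] = (4)·(1.2093) + (-0.25)·(-0.814) = 5.0407.

Step 5 — scale by n: T² = 4 · 5.0407 = 20.1628.

T² ≈ 20.1628


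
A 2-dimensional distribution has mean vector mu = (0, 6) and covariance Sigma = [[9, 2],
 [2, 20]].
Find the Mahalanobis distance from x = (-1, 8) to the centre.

Step 1 — centre the observation: (x - mu) = (-1, 2).

Step 2 — invert Sigma. det(Sigma) = 9·20 - (2)² = 176.
  Sigma^{-1} = (1/det) · [[d, -b], [-b, a]] = [[0.1136, -0.0114],
 [-0.0114, 0.0511]].

Step 3 — form the quadratic (x - mu)^T · Sigma^{-1} · (x - mu):
  Sigma^{-1} · (x - mu) = (-0.1364, 0.1136).
  (x - mu)^T · [Sigma^{-1} · (x - mu)] = (-1)·(-0.1364) + (2)·(0.1136) = 0.3636.

Step 4 — take square root: d = √(0.3636) ≈ 0.603.

d(x, mu) = √(0.3636) ≈ 0.603


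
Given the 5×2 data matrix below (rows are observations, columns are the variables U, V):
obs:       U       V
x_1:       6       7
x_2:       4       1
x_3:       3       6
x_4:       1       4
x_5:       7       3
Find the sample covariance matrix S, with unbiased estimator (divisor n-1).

Step 1 — column means:
  mean(U) = (6 + 4 + 3 + 1 + 7) / 5 = 21/5 = 4.2
  mean(V) = (7 + 1 + 6 + 4 + 3) / 5 = 21/5 = 4.2

Step 2 — sample covariance S[i,j] = (1/(n-1)) · Σ_k (x_{k,i} - mean_i) · (x_{k,j} - mean_j), with n-1 = 4.
  S[U,U] = ((1.8)·(1.8) + (-0.2)·(-0.2) + (-1.2)·(-1.2) + (-3.2)·(-3.2) + (2.8)·(2.8)) / 4 = 22.8/4 = 5.7
  S[U,V] = ((1.8)·(2.8) + (-0.2)·(-3.2) + (-1.2)·(1.8) + (-3.2)·(-0.2) + (2.8)·(-1.2)) / 4 = 0.8/4 = 0.2
  S[V,V] = ((2.8)·(2.8) + (-3.2)·(-3.2) + (1.8)·(1.8) + (-0.2)·(-0.2) + (-1.2)·(-1.2)) / 4 = 22.8/4 = 5.7

S is symmetric (S[j,i] = S[i,j]). Assembling:

S = [[5.7, 0.2],
 [0.2, 5.7]]


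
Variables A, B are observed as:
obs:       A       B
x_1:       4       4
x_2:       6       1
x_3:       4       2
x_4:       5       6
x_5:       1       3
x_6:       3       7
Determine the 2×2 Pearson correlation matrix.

Step 1 — column means:
  mean(A) = (4 + 6 + 4 + 5 + 1 + 3) / 6 = 23/6 = 3.8333
  mean(B) = (4 + 1 + 2 + 6 + 3 + 7) / 6 = 23/6 = 3.8333

Step 2 — sample variances and covariances s[i,j] = (1/(n-1)) · Σ_k (x_{k,i} - mean_i) · (x_{k,j} - mean_j), with n-1 = 5:
  s[A,A] = ((0.1667)·(0.1667) + (2.1667)·(2.1667) + (0.1667)·(0.1667) + (1.1667)·(1.1667) + (-2.8333)·(-2.8333) + (-0.8333)·(-0.8333)) / 5 = 14.8333/5 = 2.9667
  s[A,B] = ((0.1667)·(0.1667) + (2.1667)·(-2.8333) + (0.1667)·(-1.8333) + (1.1667)·(2.1667) + (-2.8333)·(-0.8333) + (-0.8333)·(3.1667)) / 5 = -4.1667/5 = -0.8333
  s[B,B] = ((0.1667)·(0.1667) + (-2.8333)·(-2.8333) + (-1.8333)·(-1.8333) + (2.1667)·(2.1667) + (-0.8333)·(-0.8333) + (3.1667)·(3.1667)) / 5 = 26.8333/5 = 5.3667
  Sample standard deviations s_i = √(s[i,i]):
  s(A) = √(2.9667) = 1.7224
  s(B) = √(5.3667) = 2.3166

Step 3 — r_{ij} = s_{ij} / (s_i · s_j):
  r[A,A] = 1 (diagonal).
  r[A,B] = -0.8333 / (1.7224 · 2.3166) = -0.8333 / 3.9901 = -0.2088
  r[B,B] = 1 (diagonal).

R is symmetric with unit diagonal. Assembling:

R = [[1, -0.2088],
 [-0.2088, 1]]


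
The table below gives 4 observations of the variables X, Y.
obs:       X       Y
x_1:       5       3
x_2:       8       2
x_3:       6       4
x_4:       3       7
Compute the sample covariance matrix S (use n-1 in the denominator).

Step 1 — column means:
  mean(X) = (5 + 8 + 6 + 3) / 4 = 22/4 = 5.5
  mean(Y) = (3 + 2 + 4 + 7) / 4 = 16/4 = 4

Step 2 — sample covariance S[i,j] = (1/(n-1)) · Σ_k (x_{k,i} - mean_i) · (x_{k,j} - mean_j), with n-1 = 3.
  S[X,X] = ((-0.5)·(-0.5) + (2.5)·(2.5) + (0.5)·(0.5) + (-2.5)·(-2.5)) / 3 = 13/3 = 4.3333
  S[X,Y] = ((-0.5)·(-1) + (2.5)·(-2) + (0.5)·(0) + (-2.5)·(3)) / 3 = -12/3 = -4
  S[Y,Y] = ((-1)·(-1) + (-2)·(-2) + (0)·(0) + (3)·(3)) / 3 = 14/3 = 4.6667

S is symmetric (S[j,i] = S[i,j]). Assembling:

S = [[4.3333, -4],
 [-4, 4.6667]]


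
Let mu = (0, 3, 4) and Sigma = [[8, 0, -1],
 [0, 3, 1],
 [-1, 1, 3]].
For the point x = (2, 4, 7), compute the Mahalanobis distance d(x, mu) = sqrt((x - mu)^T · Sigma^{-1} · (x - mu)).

Step 1 — centre the observation: (x - mu) = (2, 1, 3).

Step 2 — invert Sigma (cofactor / det for 3×3, or solve directly):
  Sigma^{-1} = [[0.1311, -0.0164, 0.0492],
 [-0.0164, 0.377, -0.1311],
 [0.0492, -0.1311, 0.3934]].

Step 3 — form the quadratic (x - mu)^T · Sigma^{-1} · (x - mu):
  Sigma^{-1} · (x - mu) = (0.3934, -0.0492, 1.1475).
  (x - mu)^T · [Sigma^{-1} · (x - mu)] = (2)·(0.3934) + (1)·(-0.0492) + (3)·(1.1475) = 4.1803.

Step 4 — take square root: d = √(4.1803) ≈ 2.0446.

d(x, mu) = √(4.1803) ≈ 2.0446


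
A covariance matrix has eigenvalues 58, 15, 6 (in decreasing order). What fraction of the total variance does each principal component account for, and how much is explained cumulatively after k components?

Step 1 — total variance = trace(Sigma) = Σ λ_i = 58 + 15 + 6 = 79.

Step 2 — fraction explained by component i = λ_i / Σ λ:
  PC1: 58/79 = 0.7342
  PC2: 15/79 = 0.1899
  PC3: 6/79 = 0.0759

Step 3 — cumulative fraction after k components = (λ_1 + ... + λ_k) / Σ λ:
  k = 1: 58/79 = 0.7342
  k = 2: (58 + 15)/79 = 73/79 = 0.9241
  k = 3: (58 + 15 + 6)/79 = 79/79 = 1

Summary (fraction, with percent):

explained: PC1 0.7342 (73.42%), PC2 0.1899 (18.99%), PC3 0.0759 (7.59%);  cumulative: 0.7342, 0.9241, 1


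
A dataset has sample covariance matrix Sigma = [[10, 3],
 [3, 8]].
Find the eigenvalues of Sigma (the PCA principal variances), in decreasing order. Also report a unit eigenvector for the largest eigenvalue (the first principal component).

Step 1 — characteristic polynomial of 2×2 Sigma:
  det(Sigma - λI) = λ² - trace · λ + det = 0.
  trace = 10 + 8 = 18, det = 10·8 - (3)² = 71.
Step 2 — discriminant:
  Δ = trace² - 4·det = 324 - 284 = 40.
Step 3 — eigenvalues:
  λ = (trace ± √Δ)/2 = (18 ± 6.3246)/2,
  λ_1 = 12.1623,  λ_2 = 5.8377.

Step 4 — unit eigenvector for λ_1: solve (Sigma - λ_1 I)v = 0. First row:
  (10 - 12.1623)·v_x + (3)·v_y = 0, i.e. (-2.1623)·v_x + (3)·v_y = 0,
  so v ∝ (b, λ_1 - a) = (3, 2.1623) = u.
  ||u|| = √((3)² + (2.1623)²) = √(13.6754) ≈ 3.698,
  v_1 = u/||u|| ≈ (0.8112, 0.5847) (||v_1|| = 1).

λ_1 = 12.1623,  λ_2 = 5.8377;  v_1 ≈ (0.8112, 0.5847)


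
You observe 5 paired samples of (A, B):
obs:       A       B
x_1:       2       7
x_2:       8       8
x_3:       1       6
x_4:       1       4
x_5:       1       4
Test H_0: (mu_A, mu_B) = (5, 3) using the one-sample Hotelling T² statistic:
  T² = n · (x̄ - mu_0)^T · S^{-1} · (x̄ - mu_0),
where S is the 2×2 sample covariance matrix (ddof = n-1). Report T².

Step 1 — sample mean vector:
  mean(A) = (2 + 8 + 1 + 1 + 1) / 5 = 13/5 = 2.6
  mean(B) = (7 + 8 + 6 + 4 + 4) / 5 = 29/5 = 5.8
  x̄ = (2.6, 5.8),  deviation x̄ - mu_0 = (2.6, 5.8) - (5, 3) = (-2.4, 2.8).

Step 2 — sample covariance matrix, S[i,j] = (1/(n-1)) · Σ_k (x_{k,i} - mean_i) · (x_{k,j} - mean_j), divisor n-1 = 4:
  S[A,A] = ((-0.6)·(-0.6) + (5.4)·(5.4) + (-1.6)·(-1.6) + (-1.6)·(-1.6) + (-1.6)·(-1.6)) / 4 = 37.2/4 = 9.3
  S[A,B] = ((-0.6)·(1.2) + (5.4)·(2.2) + (-1.6)·(0.2) + (-1.6)·(-1.8) + (-1.6)·(-1.8)) / 4 = 16.6/4 = 4.15
  S[B,B] = ((1.2)·(1.2) + (2.2)·(2.2) + (0.2)·(0.2) + (-1.8)·(-1.8) + (-1.8)·(-1.8)) / 4 = 12.8/4 = 3.2
  S = [[9.3, 4.15],
 [4.15, 3.2]].

Step 3 — invert S. det(S) = 9.3·3.2 - (4.15)² = 12.5375.
  S^{-1} = (1/det) · [[d, -b], [-b, a]] = [[0.2552, -0.331],
 [-0.331, 0.7418]].

Step 4 — quadratic form (x̄ - mu_0)^T · S^{-1} · (x̄ - mu_0):
  S^{-1} · (x̄ - mu_0) = (-1.5394, 2.8714),
  (x̄ - mu_0)^T · [...] = (-2.4)·(-1.5394) + (2.8)·(2.8714) = 11.7344.

Step 5 — scale by n: T² = 5 · 11.7344 = 58.672.

T² ≈ 58.672


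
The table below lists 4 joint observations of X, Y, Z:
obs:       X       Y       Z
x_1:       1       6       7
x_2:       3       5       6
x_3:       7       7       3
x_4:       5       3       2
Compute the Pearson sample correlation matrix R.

Step 1 — column means:
  mean(X) = (1 + 3 + 7 + 5) / 4 = 16/4 = 4
  mean(Y) = (6 + 5 + 7 + 3) / 4 = 21/4 = 5.25
  mean(Z) = (7 + 6 + 3 + 2) / 4 = 18/4 = 4.5

Step 2 — sample variances and covariances s[i,j] = (1/(n-1)) · Σ_k (x_{k,i} - mean_i) · (x_{k,j} - mean_j), with n-1 = 3:
  s[X,X] = ((-3)·(-3) + (-1)·(-1) + (3)·(3) + (1)·(1)) / 3 = 20/3 = 6.6667
  s[X,Y] = ((-3)·(0.75) + (-1)·(-0.25) + (3)·(1.75) + (1)·(-2.25)) / 3 = 1/3 = 0.3333
  s[X,Z] = ((-3)·(2.5) + (-1)·(1.5) + (3)·(-1.5) + (1)·(-2.5)) / 3 = -16/3 = -5.3333
  s[Y,Y] = ((0.75)·(0.75) + (-0.25)·(-0.25) + (1.75)·(1.75) + (-2.25)·(-2.25)) / 3 = 8.75/3 = 2.9167
  s[Y,Z] = ((0.75)·(2.5) + (-0.25)·(1.5) + (1.75)·(-1.5) + (-2.25)·(-2.5)) / 3 = 4.5/3 = 1.5
  s[Z,Z] = ((2.5)·(2.5) + (1.5)·(1.5) + (-1.5)·(-1.5) + (-2.5)·(-2.5)) / 3 = 17/3 = 5.6667
  Sample standard deviations s_i = √(s[i,i]):
  s(X) = √(6.6667) = 2.582
  s(Y) = √(2.9167) = 1.7078
  s(Z) = √(5.6667) = 2.3805

Step 3 — r_{ij} = s_{ij} / (s_i · s_j):
  r[X,X] = 1 (diagonal).
  r[X,Y] = 0.3333 / (2.582 · 1.7078) = 0.3333 / 4.4096 = 0.0756
  r[X,Z] = -5.3333 / (2.582 · 2.3805) = -5.3333 / 6.1464 = -0.8677
  r[Y,Y] = 1 (diagonal).
  r[Y,Z] = 1.5 / (1.7078 · 2.3805) = 1.5 / 4.0654 = 0.369
  r[Z,Z] = 1 (diagonal).

R is symmetric with unit diagonal. Assembling:

R = [[1, 0.0756, -0.8677],
 [0.0756, 1, 0.369],
 [-0.8677, 0.369, 1]]


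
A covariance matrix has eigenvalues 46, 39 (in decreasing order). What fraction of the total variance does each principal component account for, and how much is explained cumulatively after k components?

Step 1 — total variance = trace(Sigma) = Σ λ_i = 46 + 39 = 85.

Step 2 — fraction explained by component i = λ_i / Σ λ:
  PC1: 46/85 = 0.5412
  PC2: 39/85 = 0.4588

Step 3 — cumulative fraction after k components = (λ_1 + ... + λ_k) / Σ λ:
  k = 1: 46/85 = 0.5412
  k = 2: (46 + 39)/85 = 85/85 = 1

Summary (fraction, with percent):

explained: PC1 0.5412 (54.12%), PC2 0.4588 (45.88%);  cumulative: 0.5412, 1


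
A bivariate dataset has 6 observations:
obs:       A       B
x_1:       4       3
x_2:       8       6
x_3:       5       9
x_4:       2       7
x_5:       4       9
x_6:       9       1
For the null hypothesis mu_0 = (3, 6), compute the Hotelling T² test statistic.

Step 1 — sample mean vector:
  mean(A) = (4 + 8 + 5 + 2 + 4 + 9) / 6 = 32/6 = 5.3333
  mean(B) = (3 + 6 + 9 + 7 + 9 + 1) / 6 = 35/6 = 5.8333
  x̄ = (5.3333, 5.8333),  deviation x̄ - mu_0 = (5.3333, 5.8333) - (3, 6) = (2.3333, -0.1667).

Step 2 — sample covariance matrix, S[i,j] = (1/(n-1)) · Σ_k (x_{k,i} - mean_i) · (x_{k,j} - mean_j), divisor n-1 = 5:
  S[A,A] = ((-1.3333)·(-1.3333) + (2.6667)·(2.6667) + (-0.3333)·(-0.3333) + (-3.3333)·(-3.3333) + (-1.3333)·(-1.3333) + (3.6667)·(3.6667)) / 5 = 35.3333/5 = 7.0667
  S[A,B] = ((-1.3333)·(-2.8333) + (2.6667)·(0.1667) + (-0.3333)·(3.1667) + (-3.3333)·(1.1667) + (-1.3333)·(3.1667) + (3.6667)·(-4.8333)) / 5 = -22.6667/5 = -4.5333
  S[B,B] = ((-2.8333)·(-2.8333) + (0.1667)·(0.1667) + (3.1667)·(3.1667) + (1.1667)·(1.1667) + (3.1667)·(3.1667) + (-4.8333)·(-4.8333)) / 5 = 52.8333/5 = 10.5667
  S = [[7.0667, -4.5333],
 [-4.5333, 10.5667]].

Step 3 — invert S. det(S) = 7.0667·10.5667 - (-4.5333)² = 54.12.
  S^{-1} = (1/det) · [[d, -b], [-b, a]] = [[0.1952, 0.0838],
 [0.0838, 0.1306]].

Step 4 — quadratic form (x̄ - mu_0)^T · S^{-1} · (x̄ - mu_0):
  S^{-1} · (x̄ - mu_0) = (0.4416, 0.1737),
  (x̄ - mu_0)^T · [...] = (2.3333)·(0.4416) + (-0.1667)·(0.1737) = 1.0015.

Step 5 — scale by n: T² = 6 · 1.0015 = 6.0089.

T² ≈ 6.0089


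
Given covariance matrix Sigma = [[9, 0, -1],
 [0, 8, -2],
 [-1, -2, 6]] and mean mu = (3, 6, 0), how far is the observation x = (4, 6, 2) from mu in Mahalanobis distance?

Step 1 — centre the observation: (x - mu) = (1, 0, 2).

Step 2 — invert Sigma (cofactor / det for 3×3, or solve directly):
  Sigma^{-1} = [[0.1134, 0.0052, 0.0206],
 [0.0052, 0.1366, 0.0464],
 [0.0206, 0.0464, 0.1856]].

Step 3 — form the quadratic (x - mu)^T · Sigma^{-1} · (x - mu):
  Sigma^{-1} · (x - mu) = (0.1546, 0.0979, 0.3918).
  (x - mu)^T · [Sigma^{-1} · (x - mu)] = (1)·(0.1546) + (0)·(0.0979) + (2)·(0.3918) = 0.9381.

Step 4 — take square root: d = √(0.9381) ≈ 0.9686.

d(x, mu) = √(0.9381) ≈ 0.9686


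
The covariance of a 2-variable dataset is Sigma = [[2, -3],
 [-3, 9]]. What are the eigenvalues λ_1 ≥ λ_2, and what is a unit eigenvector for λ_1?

Step 1 — characteristic polynomial of 2×2 Sigma:
  det(Sigma - λI) = λ² - trace · λ + det = 0.
  trace = 2 + 9 = 11, det = 2·9 - (-3)² = 9.
Step 2 — discriminant:
  Δ = trace² - 4·det = 121 - 36 = 85.
Step 3 — eigenvalues:
  λ = (trace ± √Δ)/2 = (11 ± 9.2195)/2,
  λ_1 = 10.1098,  λ_2 = 0.8902.

Step 4 — unit eigenvector for λ_1: solve (Sigma - λ_1 I)v = 0. First row:
  (2 - 10.1098)·v_x + (-3)·v_y = 0, i.e. (-8.1098)·v_x + (-3)·v_y = 0,
  so v ∝ (b, λ_1 - a) = (-3, 8.1098); multiply by -1 so the first entry is positive: u = (3, -8.1098).
  ||u|| = √((3)² + (-8.1098)²) = √(74.7684) ≈ 8.6469,
  v_1 = u/||u|| ≈ (0.3469, -0.9379) (||v_1|| = 1).

λ_1 = 10.1098,  λ_2 = 0.8902;  v_1 ≈ (0.3469, -0.9379)


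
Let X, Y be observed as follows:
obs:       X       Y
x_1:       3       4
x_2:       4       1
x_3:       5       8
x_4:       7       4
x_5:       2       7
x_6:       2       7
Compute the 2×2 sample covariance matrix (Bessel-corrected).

Step 1 — column means:
  mean(X) = (3 + 4 + 5 + 7 + 2 + 2) / 6 = 23/6 = 3.8333
  mean(Y) = (4 + 1 + 8 + 4 + 7 + 7) / 6 = 31/6 = 5.1667

Step 2 — sample covariance S[i,j] = (1/(n-1)) · Σ_k (x_{k,i} - mean_i) · (x_{k,j} - mean_j), with n-1 = 5.
  S[X,X] = ((-0.8333)·(-0.8333) + (0.1667)·(0.1667) + (1.1667)·(1.1667) + (3.1667)·(3.1667) + (-1.8333)·(-1.8333) + (-1.8333)·(-1.8333)) / 5 = 18.8333/5 = 3.7667
  S[X,Y] = ((-0.8333)·(-1.1667) + (0.1667)·(-4.1667) + (1.1667)·(2.8333) + (3.1667)·(-1.1667) + (-1.8333)·(1.8333) + (-1.8333)·(1.8333)) / 5 = -6.8333/5 = -1.3667
  S[Y,Y] = ((-1.1667)·(-1.1667) + (-4.1667)·(-4.1667) + (2.8333)·(2.8333) + (-1.1667)·(-1.1667) + (1.8333)·(1.8333) + (1.8333)·(1.8333)) / 5 = 34.8333/5 = 6.9667

S is symmetric (S[j,i] = S[i,j]). Assembling:

S = [[3.7667, -1.3667],
 [-1.3667, 6.9667]]


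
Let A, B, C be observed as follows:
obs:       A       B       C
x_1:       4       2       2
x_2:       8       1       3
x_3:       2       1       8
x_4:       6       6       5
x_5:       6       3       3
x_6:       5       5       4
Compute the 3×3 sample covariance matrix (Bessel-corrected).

Step 1 — column means:
  mean(A) = (4 + 8 + 2 + 6 + 6 + 5) / 6 = 31/6 = 5.1667
  mean(B) = (2 + 1 + 1 + 6 + 3 + 5) / 6 = 18/6 = 3
  mean(C) = (2 + 3 + 8 + 5 + 3 + 4) / 6 = 25/6 = 4.1667

Step 2 — sample covariance S[i,j] = (1/(n-1)) · Σ_k (x_{k,i} - mean_i) · (x_{k,j} - mean_j), with n-1 = 5.
  S[A,A] = ((-1.1667)·(-1.1667) + (2.8333)·(2.8333) + (-3.1667)·(-3.1667) + (0.8333)·(0.8333) + (0.8333)·(0.8333) + (-0.1667)·(-0.1667)) / 5 = 20.8333/5 = 4.1667
  S[A,B] = ((-1.1667)·(-1) + (2.8333)·(-2) + (-3.1667)·(-2) + (0.8333)·(3) + (0.8333)·(0) + (-0.1667)·(2)) / 5 = 4/5 = 0.8
  S[A,C] = ((-1.1667)·(-2.1667) + (2.8333)·(-1.1667) + (-3.1667)·(3.8333) + (0.8333)·(0.8333) + (0.8333)·(-1.1667) + (-0.1667)·(-0.1667)) / 5 = -13.1667/5 = -2.6333
  S[B,B] = ((-1)·(-1) + (-2)·(-2) + (-2)·(-2) + (3)·(3) + (0)·(0) + (2)·(2)) / 5 = 22/5 = 4.4
  S[B,C] = ((-1)·(-2.1667) + (-2)·(-1.1667) + (-2)·(3.8333) + (3)·(0.8333) + (0)·(-1.1667) + (2)·(-0.1667)) / 5 = -1/5 = -0.2
  S[C,C] = ((-2.1667)·(-2.1667) + (-1.1667)·(-1.1667) + (3.8333)·(3.8333) + (0.8333)·(0.8333) + (-1.1667)·(-1.1667) + (-0.1667)·(-0.1667)) / 5 = 22.8333/5 = 4.5667

S is symmetric (S[j,i] = S[i,j]). Assembling:

S = [[4.1667, 0.8, -2.6333],
 [0.8, 4.4, -0.2],
 [-2.6333, -0.2, 4.5667]]


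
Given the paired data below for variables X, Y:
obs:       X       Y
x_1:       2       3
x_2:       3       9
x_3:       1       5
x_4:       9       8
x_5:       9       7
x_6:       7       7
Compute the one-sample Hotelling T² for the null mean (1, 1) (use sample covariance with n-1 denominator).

Step 1 — sample mean vector:
  mean(X) = (2 + 3 + 1 + 9 + 9 + 7) / 6 = 31/6 = 5.1667
  mean(Y) = (3 + 9 + 5 + 8 + 7 + 7) / 6 = 39/6 = 6.5
  x̄ = (5.1667, 6.5),  deviation x̄ - mu_0 = (5.1667, 6.5) - (1, 1) = (4.1667, 5.5).

Step 2 — sample covariance matrix, S[i,j] = (1/(n-1)) · Σ_k (x_{k,i} - mean_i) · (x_{k,j} - mean_j), divisor n-1 = 5:
  S[X,X] = ((-3.1667)·(-3.1667) + (-2.1667)·(-2.1667) + (-4.1667)·(-4.1667) + (3.8333)·(3.8333) + (3.8333)·(3.8333) + (1.8333)·(1.8333)) / 5 = 64.8333/5 = 12.9667
  S[X,Y] = ((-3.1667)·(-3.5) + (-2.1667)·(2.5) + (-4.1667)·(-1.5) + (3.8333)·(1.5) + (3.8333)·(0.5) + (1.8333)·(0.5)) / 5 = 20.5/5 = 4.1
  S[Y,Y] = ((-3.5)·(-3.5) + (2.5)·(2.5) + (-1.5)·(-1.5) + (1.5)·(1.5) + (0.5)·(0.5) + (0.5)·(0.5)) / 5 = 23.5/5 = 4.7
  S = [[12.9667, 4.1],
 [4.1, 4.7]].

Step 3 — invert S. det(S) = 12.9667·4.7 - (4.1)² = 44.1333.
  S^{-1} = (1/det) · [[d, -b], [-b, a]] = [[0.1065, -0.0929],
 [-0.0929, 0.2938]].

Step 4 — quadratic form (x̄ - mu_0)^T · S^{-1} · (x̄ - mu_0):
  S^{-1} · (x̄ - mu_0) = (-0.0672, 1.2289),
  (x̄ - mu_0)^T · [...] = (4.1667)·(-0.0672) + (5.5)·(1.2289) = 6.4786.

Step 5 — scale by n: T² = 6 · 6.4786 = 38.8716.

T² ≈ 38.8716


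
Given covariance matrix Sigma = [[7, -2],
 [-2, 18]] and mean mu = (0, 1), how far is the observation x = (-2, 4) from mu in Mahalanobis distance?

Step 1 — centre the observation: (x - mu) = (-2, 3).

Step 2 — invert Sigma. det(Sigma) = 7·18 - (-2)² = 122.
  Sigma^{-1} = (1/det) · [[d, -b], [-b, a]] = [[0.1475, 0.0164],
 [0.0164, 0.0574]].

Step 3 — form the quadratic (x - mu)^T · Sigma^{-1} · (x - mu):
  Sigma^{-1} · (x - mu) = (-0.2459, 0.1393).
  (x - mu)^T · [Sigma^{-1} · (x - mu)] = (-2)·(-0.2459) + (3)·(0.1393) = 0.9098.

Step 4 — take square root: d = √(0.9098) ≈ 0.9539.

d(x, mu) = √(0.9098) ≈ 0.9539


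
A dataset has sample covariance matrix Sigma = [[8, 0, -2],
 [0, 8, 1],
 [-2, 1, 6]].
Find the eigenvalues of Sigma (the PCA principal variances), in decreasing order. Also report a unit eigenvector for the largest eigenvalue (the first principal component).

Step 1 — characteristic polynomial p(λ) = det(λI - Sigma) = λ³ - tr·λ² + c_1·λ - det, where tr = trace, c_1 = sum of the principal 2×2 minors, det = det(Sigma):
  tr = 8 + 8 + 6 = 22,
  c_1 = (8·8 - (0)²) + (8·6 - (-2)²) + (8·6 - (1)²) = 64 + 44 + 47 = 155,
  det = 8·(8·6 - (1)²) - (0)·((0)·6 - (1)·(-2)) + (-2)·((0)·(1) - 8·(-2)) = 8·(47) - (0)·(2) + (-2)·(16) = 344.
  So p(λ) = λ³ - 22λ² + 155λ - 344.
Step 2 — look for an integer root (rational root theorem: any rational root is an integer divisor of 344). Testing λ = 8:
  p(8) = 512 - 1408 + 1240 - 344 = 0  ✓
  Dividing out (λ - 8): p(λ) = (λ - 8)(λ² - 14λ + 43).
Step 3 — remaining eigenvalues from the quadratic λ² - 14λ + 43 = 0:
  Δ = 14² - 4·43 = 196 - 172 = 24,  λ = (14 ± √24)/2 = (14 ± 4.899)/2 ≈ 9.4495 or 4.5505.
  Sorted: λ_1 = 9.4495,  λ_2 = 8,  λ_3 = 4.5505  (check: sum = 22 = tr ✓).

Step 4 — unit eigenvector for λ_1 ≈ 9.4495: v spans the null space of (Sigma - λ_1 I), whose rows are
  r_1 = (-1.4495, 0, -2),  r_2 = (0, -1.4495, 1),  r_3 = (-2, 1, -3.4495).
  v is orthogonal to every row, so take v ∝ r_1 × r_2 = ((0)·(1) - (-2)·(-1.4495), (-2)·(0) - (-1.4495)·(1), (-1.4495)·(-1.4495) - (0)·(0)) ≈ (-2.899, 1.4495, 2.101).
  Rescale (multiply by -1 so the first nonzero entry is positive): u = (2.899, -1.4495, -2.101).
  ||u|| = √((2.899)² + (-1.4495)² + (-2.101)²) = √(14.9194) ≈ 3.8626,  v_1 = u/||u|| ≈ (0.7505, -0.3753, -0.5439) (||v_1|| = 1).

λ_1 = 9.4495,  λ_2 = 8,  λ_3 = 4.5505;  v_1 ≈ (0.7505, -0.3753, -0.5439)


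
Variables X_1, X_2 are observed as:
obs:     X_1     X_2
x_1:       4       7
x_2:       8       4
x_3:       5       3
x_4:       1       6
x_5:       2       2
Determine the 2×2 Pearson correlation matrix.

Step 1 — column means:
  mean(X_1) = (4 + 8 + 5 + 1 + 2) / 5 = 20/5 = 4
  mean(X_2) = (7 + 4 + 3 + 6 + 2) / 5 = 22/5 = 4.4

Step 2 — sample variances and covariances s[i,j] = (1/(n-1)) · Σ_k (x_{k,i} - mean_i) · (x_{k,j} - mean_j), with n-1 = 4:
  s[X_1,X_1] = ((0)·(0) + (4)·(4) + (1)·(1) + (-3)·(-3) + (-2)·(-2)) / 4 = 30/4 = 7.5
  s[X_1,X_2] = ((0)·(2.6) + (4)·(-0.4) + (1)·(-1.4) + (-3)·(1.6) + (-2)·(-2.4)) / 4 = -3/4 = -0.75
  s[X_2,X_2] = ((2.6)·(2.6) + (-0.4)·(-0.4) + (-1.4)·(-1.4) + (1.6)·(1.6) + (-2.4)·(-2.4)) / 4 = 17.2/4 = 4.3
  Sample standard deviations s_i = √(s[i,i]):
  s(X_1) = √(7.5) = 2.7386
  s(X_2) = √(4.3) = 2.0736

Step 3 — r_{ij} = s_{ij} / (s_i · s_j):
  r[X_1,X_1] = 1 (diagonal).
  r[X_1,X_2] = -0.75 / (2.7386 · 2.0736) = -0.75 / 5.6789 = -0.1321
  r[X_2,X_2] = 1 (diagonal).

R is symmetric with unit diagonal. Assembling:

R = [[1, -0.1321],
 [-0.1321, 1]]


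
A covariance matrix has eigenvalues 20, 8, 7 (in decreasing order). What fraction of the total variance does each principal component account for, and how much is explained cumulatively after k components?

Step 1 — total variance = trace(Sigma) = Σ λ_i = 20 + 8 + 7 = 35.

Step 2 — fraction explained by component i = λ_i / Σ λ:
  PC1: 20/35 = 0.5714
  PC2: 8/35 = 0.2286
  PC3: 7/35 = 0.2

Step 3 — cumulative fraction after k components = (λ_1 + ... + λ_k) / Σ λ:
  k = 1: 20/35 = 0.5714
  k = 2: (20 + 8)/35 = 28/35 = 0.8
  k = 3: (20 + 8 + 7)/35 = 35/35 = 1

Summary (fraction, with percent):

explained: PC1 0.5714 (57.14%), PC2 0.2286 (22.86%), PC3 0.2 (20%);  cumulative: 0.5714, 0.8, 1


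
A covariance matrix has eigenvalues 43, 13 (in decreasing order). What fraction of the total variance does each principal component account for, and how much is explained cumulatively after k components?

Step 1 — total variance = trace(Sigma) = Σ λ_i = 43 + 13 = 56.

Step 2 — fraction explained by component i = λ_i / Σ λ:
  PC1: 43/56 = 0.7679
  PC2: 13/56 = 0.2321

Step 3 — cumulative fraction after k components = (λ_1 + ... + λ_k) / Σ λ:
  k = 1: 43/56 = 0.7679
  k = 2: (43 + 13)/56 = 56/56 = 1

Summary (fraction, with percent):

explained: PC1 0.7679 (76.79%), PC2 0.2321 (23.21%);  cumulative: 0.7679, 1


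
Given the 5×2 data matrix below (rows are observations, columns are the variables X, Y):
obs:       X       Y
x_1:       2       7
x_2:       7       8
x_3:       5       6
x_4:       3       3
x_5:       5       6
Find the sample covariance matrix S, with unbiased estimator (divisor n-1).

Step 1 — column means:
  mean(X) = (2 + 7 + 5 + 3 + 5) / 5 = 22/5 = 4.4
  mean(Y) = (7 + 8 + 6 + 3 + 6) / 5 = 30/5 = 6

Step 2 — sample covariance S[i,j] = (1/(n-1)) · Σ_k (x_{k,i} - mean_i) · (x_{k,j} - mean_j), with n-1 = 4.
  S[X,X] = ((-2.4)·(-2.4) + (2.6)·(2.6) + (0.6)·(0.6) + (-1.4)·(-1.4) + (0.6)·(0.6)) / 4 = 15.2/4 = 3.8
  S[X,Y] = ((-2.4)·(1) + (2.6)·(2) + (0.6)·(0) + (-1.4)·(-3) + (0.6)·(0)) / 4 = 7/4 = 1.75
  S[Y,Y] = ((1)·(1) + (2)·(2) + (0)·(0) + (-3)·(-3) + (0)·(0)) / 4 = 14/4 = 3.5

S is symmetric (S[j,i] = S[i,j]). Assembling:

S = [[3.8, 1.75],
 [1.75, 3.5]]


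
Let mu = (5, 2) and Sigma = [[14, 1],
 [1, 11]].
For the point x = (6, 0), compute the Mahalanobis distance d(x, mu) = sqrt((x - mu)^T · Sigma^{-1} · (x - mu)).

Step 1 — centre the observation: (x - mu) = (1, -2).

Step 2 — invert Sigma. det(Sigma) = 14·11 - (1)² = 153.
  Sigma^{-1} = (1/det) · [[d, -b], [-b, a]] = [[0.0719, -0.0065],
 [-0.0065, 0.0915]].

Step 3 — form the quadratic (x - mu)^T · Sigma^{-1} · (x - mu):
  Sigma^{-1} · (x - mu) = (0.085, -0.1895).
  (x - mu)^T · [Sigma^{-1} · (x - mu)] = (1)·(0.085) + (-2)·(-0.1895) = 0.4641.

Step 4 — take square root: d = √(0.4641) ≈ 0.6812.

d(x, mu) = √(0.4641) ≈ 0.6812


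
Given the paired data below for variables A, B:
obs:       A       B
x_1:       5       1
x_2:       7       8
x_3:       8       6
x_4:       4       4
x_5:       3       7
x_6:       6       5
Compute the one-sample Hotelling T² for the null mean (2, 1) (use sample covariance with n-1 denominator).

Step 1 — sample mean vector:
  mean(A) = (5 + 7 + 8 + 4 + 3 + 6) / 6 = 33/6 = 5.5
  mean(B) = (1 + 8 + 6 + 4 + 7 + 5) / 6 = 31/6 = 5.1667
  x̄ = (5.5, 5.1667),  deviation x̄ - mu_0 = (5.5, 5.1667) - (2, 1) = (3.5, 4.1667).

Step 2 — sample covariance matrix, S[i,j] = (1/(n-1)) · Σ_k (x_{k,i} - mean_i) · (x_{k,j} - mean_j), divisor n-1 = 5:
  S[A,A] = ((-0.5)·(-0.5) + (1.5)·(1.5) + (2.5)·(2.5) + (-1.5)·(-1.5) + (-2.5)·(-2.5) + (0.5)·(0.5)) / 5 = 17.5/5 = 3.5
  S[A,B] = ((-0.5)·(-4.1667) + (1.5)·(2.8333) + (2.5)·(0.8333) + (-1.5)·(-1.1667) + (-2.5)·(1.8333) + (0.5)·(-0.1667)) / 5 = 5.5/5 = 1.1
  S[B,B] = ((-4.1667)·(-4.1667) + (2.8333)·(2.8333) + (0.8333)·(0.8333) + (-1.1667)·(-1.1667) + (1.8333)·(1.8333) + (-0.1667)·(-0.1667)) / 5 = 30.8333/5 = 6.1667
  S = [[3.5, 1.1],
 [1.1, 6.1667]].

Step 3 — invert S. det(S) = 3.5·6.1667 - (1.1)² = 20.3733.
  S^{-1} = (1/det) · [[d, -b], [-b, a]] = [[0.3027, -0.054],
 [-0.054, 0.1718]].

Step 4 — quadratic form (x̄ - mu_0)^T · S^{-1} · (x̄ - mu_0):
  S^{-1} · (x̄ - mu_0) = (0.8344, 0.5268),
  (x̄ - mu_0)^T · [...] = (3.5)·(0.8344) + (4.1667)·(0.5268) = 5.1156.

Step 5 — scale by n: T² = 6 · 5.1156 = 30.6937.

T² ≈ 30.6937


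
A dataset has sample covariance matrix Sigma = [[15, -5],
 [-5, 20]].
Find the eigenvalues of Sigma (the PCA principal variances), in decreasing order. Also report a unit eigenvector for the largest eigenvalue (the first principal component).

Step 1 — characteristic polynomial of 2×2 Sigma:
  det(Sigma - λI) = λ² - trace · λ + det = 0.
  trace = 15 + 20 = 35, det = 15·20 - (-5)² = 275.
Step 2 — discriminant:
  Δ = trace² - 4·det = 1225 - 1100 = 125.
Step 3 — eigenvalues:
  λ = (trace ± √Δ)/2 = (35 ± 11.1803)/2,
  λ_1 = 23.0902,  λ_2 = 11.9098.

Step 4 — unit eigenvector for λ_1: solve (Sigma - λ_1 I)v = 0. First row:
  (15 - 23.0902)·v_x + (-5)·v_y = 0, i.e. (-8.0902)·v_x + (-5)·v_y = 0,
  so v ∝ (b, λ_1 - a) = (-5, 8.0902); multiply by -1 so the first entry is positive: u = (5, -8.0902).
  ||u|| = √((5)² + (-8.0902)²) = √(90.4508) ≈ 9.5106,
  v_1 = u/||u|| ≈ (0.5257, -0.8507) (||v_1|| = 1).

λ_1 = 23.0902,  λ_2 = 11.9098;  v_1 ≈ (0.5257, -0.8507)


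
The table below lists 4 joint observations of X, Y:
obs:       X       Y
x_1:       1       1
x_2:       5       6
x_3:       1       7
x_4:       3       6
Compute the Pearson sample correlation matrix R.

Step 1 — column means:
  mean(X) = (1 + 5 + 1 + 3) / 4 = 10/4 = 2.5
  mean(Y) = (1 + 6 + 7 + 6) / 4 = 20/4 = 5

Step 2 — sample variances and covariances s[i,j] = (1/(n-1)) · Σ_k (x_{k,i} - mean_i) · (x_{k,j} - mean_j), with n-1 = 3:
  s[X,X] = ((-1.5)·(-1.5) + (2.5)·(2.5) + (-1.5)·(-1.5) + (0.5)·(0.5)) / 3 = 11/3 = 3.6667
  s[X,Y] = ((-1.5)·(-4) + (2.5)·(1) + (-1.5)·(2) + (0.5)·(1)) / 3 = 6/3 = 2
  s[Y,Y] = ((-4)·(-4) + (1)·(1) + (2)·(2) + (1)·(1)) / 3 = 22/3 = 7.3333
  Sample standard deviations s_i = √(s[i,i]):
  s(X) = √(3.6667) = 1.9149
  s(Y) = √(7.3333) = 2.708

Step 3 — r_{ij} = s_{ij} / (s_i · s_j):
  r[X,X] = 1 (diagonal).
  r[X,Y] = 2 / (1.9149 · 2.708) = 2 / 5.1854 = 0.3857
  r[Y,Y] = 1 (diagonal).

R is symmetric with unit diagonal. Assembling:

R = [[1, 0.3857],
 [0.3857, 1]]


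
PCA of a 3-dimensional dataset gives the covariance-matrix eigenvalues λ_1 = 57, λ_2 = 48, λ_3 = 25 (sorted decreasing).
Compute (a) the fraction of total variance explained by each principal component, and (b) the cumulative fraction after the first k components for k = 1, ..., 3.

Step 1 — total variance = trace(Sigma) = Σ λ_i = 57 + 48 + 25 = 130.

Step 2 — fraction explained by component i = λ_i / Σ λ:
  PC1: 57/130 = 0.4385
  PC2: 48/130 = 0.3692
  PC3: 25/130 = 0.1923

Step 3 — cumulative fraction after k components = (λ_1 + ... + λ_k) / Σ λ:
  k = 1: 57/130 = 0.4385
  k = 2: (57 + 48)/130 = 105/130 = 0.8077
  k = 3: (57 + 48 + 25)/130 = 130/130 = 1

Summary (fraction, with percent):

explained: PC1 0.4385 (43.85%), PC2 0.3692 (36.92%), PC3 0.1923 (19.23%);  cumulative: 0.4385, 0.8077, 1


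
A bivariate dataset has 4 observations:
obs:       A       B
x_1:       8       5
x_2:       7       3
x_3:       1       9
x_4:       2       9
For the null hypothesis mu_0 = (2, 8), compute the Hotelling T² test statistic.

Step 1 — sample mean vector:
  mean(A) = (8 + 7 + 1 + 2) / 4 = 18/4 = 4.5
  mean(B) = (5 + 3 + 9 + 9) / 4 = 26/4 = 6.5
  x̄ = (4.5, 6.5),  deviation x̄ - mu_0 = (4.5, 6.5) - (2, 8) = (2.5, -1.5).

Step 2 — sample covariance matrix, S[i,j] = (1/(n-1)) · Σ_k (x_{k,i} - mean_i) · (x_{k,j} - mean_j), divisor n-1 = 3:
  S[A,A] = ((3.5)·(3.5) + (2.5)·(2.5) + (-3.5)·(-3.5) + (-2.5)·(-2.5)) / 3 = 37/3 = 12.3333
  S[A,B] = ((3.5)·(-1.5) + (2.5)·(-3.5) + (-3.5)·(2.5) + (-2.5)·(2.5)) / 3 = -29/3 = -9.6667
  S[B,B] = ((-1.5)·(-1.5) + (-3.5)·(-3.5) + (2.5)·(2.5) + (2.5)·(2.5)) / 3 = 27/3 = 9
  S = [[12.3333, -9.6667],
 [-9.6667, 9]].

Step 3 — invert S. det(S) = 12.3333·9 - (-9.6667)² = 17.5556.
  S^{-1} = (1/det) · [[d, -b], [-b, a]] = [[0.5127, 0.5506],
 [0.5506, 0.7025]].

Step 4 — quadratic form (x̄ - mu_0)^T · S^{-1} · (x̄ - mu_0):
  S^{-1} · (x̄ - mu_0) = (0.4557, 0.3228),
  (x̄ - mu_0)^T · [...] = (2.5)·(0.4557) + (-1.5)·(0.3228) = 0.6551.

Step 5 — scale by n: T² = 4 · 0.6551 = 2.6203.

T² ≈ 2.6203


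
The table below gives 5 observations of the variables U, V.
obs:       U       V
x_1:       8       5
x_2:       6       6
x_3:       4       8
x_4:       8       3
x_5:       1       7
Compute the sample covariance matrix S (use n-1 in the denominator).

Step 1 — column means:
  mean(U) = (8 + 6 + 4 + 8 + 1) / 5 = 27/5 = 5.4
  mean(V) = (5 + 6 + 8 + 3 + 7) / 5 = 29/5 = 5.8

Step 2 — sample covariance S[i,j] = (1/(n-1)) · Σ_k (x_{k,i} - mean_i) · (x_{k,j} - mean_j), with n-1 = 4.
  S[U,U] = ((2.6)·(2.6) + (0.6)·(0.6) + (-1.4)·(-1.4) + (2.6)·(2.6) + (-4.4)·(-4.4)) / 4 = 35.2/4 = 8.8
  S[U,V] = ((2.6)·(-0.8) + (0.6)·(0.2) + (-1.4)·(2.2) + (2.6)·(-2.8) + (-4.4)·(1.2)) / 4 = -17.6/4 = -4.4
  S[V,V] = ((-0.8)·(-0.8) + (0.2)·(0.2) + (2.2)·(2.2) + (-2.8)·(-2.8) + (1.2)·(1.2)) / 4 = 14.8/4 = 3.7

S is symmetric (S[j,i] = S[i,j]). Assembling:

S = [[8.8, -4.4],
 [-4.4, 3.7]]


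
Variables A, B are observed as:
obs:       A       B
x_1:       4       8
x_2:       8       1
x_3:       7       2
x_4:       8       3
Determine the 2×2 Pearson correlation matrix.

Step 1 — column means:
  mean(A) = (4 + 8 + 7 + 8) / 4 = 27/4 = 6.75
  mean(B) = (8 + 1 + 2 + 3) / 4 = 14/4 = 3.5

Step 2 — sample variances and covariances s[i,j] = (1/(n-1)) · Σ_k (x_{k,i} - mean_i) · (x_{k,j} - mean_j), with n-1 = 3:
  s[A,A] = ((-2.75)·(-2.75) + (1.25)·(1.25) + (0.25)·(0.25) + (1.25)·(1.25)) / 3 = 10.75/3 = 3.5833
  s[A,B] = ((-2.75)·(4.5) + (1.25)·(-2.5) + (0.25)·(-1.5) + (1.25)·(-0.5)) / 3 = -16.5/3 = -5.5
  s[B,B] = ((4.5)·(4.5) + (-2.5)·(-2.5) + (-1.5)·(-1.5) + (-0.5)·(-0.5)) / 3 = 29/3 = 9.6667
  Sample standard deviations s_i = √(s[i,i]):
  s(A) = √(3.5833) = 1.893
  s(B) = √(9.6667) = 3.1091

Step 3 — r_{ij} = s_{ij} / (s_i · s_j):
  r[A,A] = 1 (diagonal).
  r[A,B] = -5.5 / (1.893 · 3.1091) = -5.5 / 5.8855 = -0.9345
  r[B,B] = 1 (diagonal).

R is symmetric with unit diagonal. Assembling:

R = [[1, -0.9345],
 [-0.9345, 1]]


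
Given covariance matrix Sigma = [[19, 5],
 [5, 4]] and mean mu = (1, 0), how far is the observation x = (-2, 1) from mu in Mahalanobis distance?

Step 1 — centre the observation: (x - mu) = (-3, 1).

Step 2 — invert Sigma. det(Sigma) = 19·4 - (5)² = 51.
  Sigma^{-1} = (1/det) · [[d, -b], [-b, a]] = [[0.0784, -0.098],
 [-0.098, 0.3725]].

Step 3 — form the quadratic (x - mu)^T · Sigma^{-1} · (x - mu):
  Sigma^{-1} · (x - mu) = (-0.3333, 0.6667).
  (x - mu)^T · [Sigma^{-1} · (x - mu)] = (-3)·(-0.3333) + (1)·(0.6667) = 1.6667.

Step 4 — take square root: d = √(1.6667) ≈ 1.291.

d(x, mu) = √(1.6667) ≈ 1.291


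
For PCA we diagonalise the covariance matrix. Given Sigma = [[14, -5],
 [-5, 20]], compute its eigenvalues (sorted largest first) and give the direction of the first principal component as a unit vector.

Step 1 — characteristic polynomial of 2×2 Sigma:
  det(Sigma - λI) = λ² - trace · λ + det = 0.
  trace = 14 + 20 = 34, det = 14·20 - (-5)² = 255.
Step 2 — discriminant:
  Δ = trace² - 4·det = 1156 - 1020 = 136.
Step 3 — eigenvalues:
  λ = (trace ± √Δ)/2 = (34 ± 11.6619)/2,
  λ_1 = 22.831,  λ_2 = 11.169.

Step 4 — unit eigenvector for λ_1: solve (Sigma - λ_1 I)v = 0. First row:
  (14 - 22.831)·v_x + (-5)·v_y = 0, i.e. (-8.831)·v_x + (-5)·v_y = 0,
  so v ∝ (b, λ_1 - a) = (-5, 8.831); multiply by -1 so the first entry is positive: u = (5, -8.831).
  ||u|| = √((5)² + (-8.831)²) = √(102.9857) ≈ 10.1482,
  v_1 = u/||u|| ≈ (0.4927, -0.8702) (||v_1|| = 1).

λ_1 = 22.831,  λ_2 = 11.169;  v_1 ≈ (0.4927, -0.8702)


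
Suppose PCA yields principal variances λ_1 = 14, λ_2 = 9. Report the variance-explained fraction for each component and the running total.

Step 1 — total variance = trace(Sigma) = Σ λ_i = 14 + 9 = 23.

Step 2 — fraction explained by component i = λ_i / Σ λ:
  PC1: 14/23 = 0.6087
  PC2: 9/23 = 0.3913

Step 3 — cumulative fraction after k components = (λ_1 + ... + λ_k) / Σ λ:
  k = 1: 14/23 = 0.6087
  k = 2: (14 + 9)/23 = 23/23 = 1

Summary (fraction, with percent):

explained: PC1 0.6087 (60.87%), PC2 0.3913 (39.13%);  cumulative: 0.6087, 1


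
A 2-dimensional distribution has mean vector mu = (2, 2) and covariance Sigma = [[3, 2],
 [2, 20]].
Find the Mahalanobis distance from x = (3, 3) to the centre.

Step 1 — centre the observation: (x - mu) = (1, 1).

Step 2 — invert Sigma. det(Sigma) = 3·20 - (2)² = 56.
  Sigma^{-1} = (1/det) · [[d, -b], [-b, a]] = [[0.3571, -0.0357],
 [-0.0357, 0.0536]].

Step 3 — form the quadratic (x - mu)^T · Sigma^{-1} · (x - mu):
  Sigma^{-1} · (x - mu) = (0.3214, 0.0179).
  (x - mu)^T · [Sigma^{-1} · (x - mu)] = (1)·(0.3214) + (1)·(0.0179) = 0.3393.

Step 4 — take square root: d = √(0.3393) ≈ 0.5825.

d(x, mu) = √(0.3393) ≈ 0.5825


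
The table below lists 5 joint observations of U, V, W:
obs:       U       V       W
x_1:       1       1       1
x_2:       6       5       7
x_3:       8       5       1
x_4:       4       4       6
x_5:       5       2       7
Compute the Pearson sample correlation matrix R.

Step 1 — column means:
  mean(U) = (1 + 6 + 8 + 4 + 5) / 5 = 24/5 = 4.8
  mean(V) = (1 + 5 + 5 + 4 + 2) / 5 = 17/5 = 3.4
  mean(W) = (1 + 7 + 1 + 6 + 7) / 5 = 22/5 = 4.4

Step 2 — sample variances and covariances s[i,j] = (1/(n-1)) · Σ_k (x_{k,i} - mean_i) · (x_{k,j} - mean_j), with n-1 = 4:
  s[U,U] = ((-3.8)·(-3.8) + (1.2)·(1.2) + (3.2)·(3.2) + (-0.8)·(-0.8) + (0.2)·(0.2)) / 4 = 26.8/4 = 6.7
  s[U,V] = ((-3.8)·(-2.4) + (1.2)·(1.6) + (3.2)·(1.6) + (-0.8)·(0.6) + (0.2)·(-1.4)) / 4 = 15.4/4 = 3.85
  s[U,W] = ((-3.8)·(-3.4) + (1.2)·(2.6) + (3.2)·(-3.4) + (-0.8)·(1.6) + (0.2)·(2.6)) / 4 = 4.4/4 = 1.1
  s[V,V] = ((-2.4)·(-2.4) + (1.6)·(1.6) + (1.6)·(1.6) + (0.6)·(0.6) + (-1.4)·(-1.4)) / 4 = 13.2/4 = 3.3
  s[V,W] = ((-2.4)·(-3.4) + (1.6)·(2.6) + (1.6)·(-3.4) + (0.6)·(1.6) + (-1.4)·(2.6)) / 4 = 4.2/4 = 1.05
  s[W,W] = ((-3.4)·(-3.4) + (2.6)·(2.6) + (-3.4)·(-3.4) + (1.6)·(1.6) + (2.6)·(2.6)) / 4 = 39.2/4 = 9.8
  Sample standard deviations s_i = √(s[i,i]):
  s(U) = √(6.7) = 2.5884
  s(V) = √(3.3) = 1.8166
  s(W) = √(9.8) = 3.1305

Step 3 — r_{ij} = s_{ij} / (s_i · s_j):
  r[U,U] = 1 (diagonal).
  r[U,V] = 3.85 / (2.5884 · 1.8166) = 3.85 / 4.7021 = 0.8188
  r[U,W] = 1.1 / (2.5884 · 3.1305) = 1.1 / 8.1031 = 0.1358
  r[V,V] = 1 (diagonal).
  r[V,W] = 1.05 / (1.8166 · 3.1305) = 1.05 / 5.6868 = 0.1846
  r[W,W] = 1 (diagonal).

R is symmetric with unit diagonal. Assembling:

R = [[1, 0.8188, 0.1358],
 [0.8188, 1, 0.1846],
 [0.1358, 0.1846, 1]]
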